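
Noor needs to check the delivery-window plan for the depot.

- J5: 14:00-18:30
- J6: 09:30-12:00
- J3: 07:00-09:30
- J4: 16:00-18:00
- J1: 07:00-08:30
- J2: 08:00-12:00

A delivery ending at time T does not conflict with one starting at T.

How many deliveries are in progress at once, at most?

3

Walk through starts and ends in time order (an end at T is processed before a start at T):
07:00 start J1 → 1
07:00 start J3 → 2
08:00 start J2 → 3
08:30 end J1 → 2
09:30 end J3 → 1
09:30 start J6 → 2
12:00 end J2 → 1
12:00 end J6 → 0
14:00 start J5 → 1
16:00 start J4 → 2
18:00 end J4 → 1
18:30 end J5 → 0
Peak is 3, at 08:00 (J1, J2, J3).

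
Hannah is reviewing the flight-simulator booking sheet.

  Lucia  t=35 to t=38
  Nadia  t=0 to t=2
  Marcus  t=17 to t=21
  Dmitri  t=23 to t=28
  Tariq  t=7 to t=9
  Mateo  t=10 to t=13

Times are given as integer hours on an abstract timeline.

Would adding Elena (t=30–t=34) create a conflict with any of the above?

Nadia: ends t=2 at or before Elena starts t=30 → clear.
Tariq: ends t=9 at or before Elena starts t=30 → clear.
Mateo: ends t=13 at or before Elena starts t=30 → clear.
Marcus: ends t=21 at or before Elena starts t=30 → clear.
Dmitri: ends t=28 at or before Elena starts t=30 → clear.
Lucia: starts t=35 at or after Elena ends t=34 → clear.

No — it doesn't clash with anything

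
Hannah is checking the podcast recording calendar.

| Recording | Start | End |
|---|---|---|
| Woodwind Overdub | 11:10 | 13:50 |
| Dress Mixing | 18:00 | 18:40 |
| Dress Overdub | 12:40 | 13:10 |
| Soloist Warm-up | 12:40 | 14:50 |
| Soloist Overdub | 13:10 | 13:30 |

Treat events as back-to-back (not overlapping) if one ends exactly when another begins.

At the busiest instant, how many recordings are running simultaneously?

3

Sweep the timeline, counting +1 at each start and −1 at each end (ends before starts at a tie):
11:10 start Woodwind Overdub → 1
12:40 start Dress Overdub → 2
12:40 start Soloist Warm-up → 3
13:10 end Dress Overdub → 2
13:10 start Soloist Overdub → 3
13:30 end Soloist Overdub → 2
13:50 end Woodwind Overdub → 1
14:50 end Soloist Warm-up → 0
18:00 start Dress Mixing → 1
18:40 end Dress Mixing → 0
Peak is 3, at 12:40 (Dress Overdub, Soloist Warm-up, Woodwind Overdub).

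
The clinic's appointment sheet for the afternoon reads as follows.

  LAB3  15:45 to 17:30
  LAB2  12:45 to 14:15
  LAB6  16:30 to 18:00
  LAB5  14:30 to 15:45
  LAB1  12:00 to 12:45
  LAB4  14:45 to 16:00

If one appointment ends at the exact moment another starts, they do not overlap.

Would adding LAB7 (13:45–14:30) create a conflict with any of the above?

LAB1: ends 12:45 at or before LAB7 starts 13:45 → clear.
LAB2: starts 12:45 before LAB7 ends 14:30, and ends 14:15 after LAB7 starts 13:45 → overlap.
LAB5: starts 14:30 at or after LAB7 ends 14:30 → clear.
LAB4: starts 14:45 at or after LAB7 ends 14:30 → clear.
LAB3: starts 15:45 at or after LAB7 ends 14:30 → clear.
LAB6: starts 16:30 at or after LAB7 ends 14:30 → clear.
LAB7 overlaps LAB2.

Yes — it overlaps LAB2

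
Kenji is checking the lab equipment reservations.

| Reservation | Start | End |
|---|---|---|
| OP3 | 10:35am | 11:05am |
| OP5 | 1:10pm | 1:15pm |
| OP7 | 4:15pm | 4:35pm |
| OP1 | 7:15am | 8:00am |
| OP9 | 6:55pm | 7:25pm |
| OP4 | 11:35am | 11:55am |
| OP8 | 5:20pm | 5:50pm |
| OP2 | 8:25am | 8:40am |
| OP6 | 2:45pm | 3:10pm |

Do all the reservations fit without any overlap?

Yes

Sorted by start: OP1, OP2, OP3, OP4, OP5, OP6, OP7, OP8, OP9.
OP2 starts after OP1 ends, so OP1 has no further overlaps.
OP3 starts after OP2 ends, so OP2 has no further overlaps.
OP4 starts after OP3 ends, so OP3 has no further overlaps.
OP5 starts after OP4 ends, so OP4 has no further overlaps.
OP6 starts after OP5 ends, so OP5 has no further overlaps.
OP7 starts after OP6 ends, so OP6 has no further overlaps.
OP8 starts after OP7 ends, so OP7 has no further overlaps.
OP9 starts after OP8 ends.
Every pair is clear; the schedule has no overlaps.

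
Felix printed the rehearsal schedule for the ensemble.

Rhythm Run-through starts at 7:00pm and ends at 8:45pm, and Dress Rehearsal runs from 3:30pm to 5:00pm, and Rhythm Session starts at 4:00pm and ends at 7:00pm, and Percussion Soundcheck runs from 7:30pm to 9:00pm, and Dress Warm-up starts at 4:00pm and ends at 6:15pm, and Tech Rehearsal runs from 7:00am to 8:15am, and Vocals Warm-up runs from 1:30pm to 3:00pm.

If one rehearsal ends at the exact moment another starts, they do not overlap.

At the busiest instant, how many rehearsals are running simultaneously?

3

Sweep the timeline, counting +1 at each start and −1 at each end (ends before starts at a tie):
7:00am start Tech Rehearsal → 1
8:15am end Tech Rehearsal → 0
1:30pm start Vocals Warm-up → 1
3:00pm end Vocals Warm-up → 0
3:30pm start Dress Rehearsal → 1
4:00pm start Dress Warm-up → 2
4:00pm start Rhythm Session → 3
5:00pm end Dress Rehearsal → 2
6:15pm end Dress Warm-up → 1
7:00pm end Rhythm Session → 0
7:00pm start Rhythm Run-through → 1
7:30pm start Percussion Soundcheck → 2
8:45pm end Rhythm Run-through → 1
9:00pm end Percussion Soundcheck → 0
Peak is 3, at 4:00pm (Dress Rehearsal, Dress Warm-up, Rhythm Session).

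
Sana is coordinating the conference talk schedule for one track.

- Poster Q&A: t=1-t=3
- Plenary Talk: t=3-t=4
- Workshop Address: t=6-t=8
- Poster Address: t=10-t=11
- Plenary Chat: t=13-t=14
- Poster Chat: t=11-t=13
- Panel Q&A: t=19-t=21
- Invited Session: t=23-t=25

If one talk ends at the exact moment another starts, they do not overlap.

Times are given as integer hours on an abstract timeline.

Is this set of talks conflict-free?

Sorted by start: Poster Q&A, Plenary Talk, Workshop Address, Poster Address, Poster Chat, Plenary Chat, Panel Q&A, Invited Session.
Plenary Talk starts exactly when Poster Q&A ends (back-to-back, no overlap); Poster Q&A is clear from here.
Workshop Address starts after Plenary Talk ends; Plenary Talk is clear from here.
Poster Address starts after Workshop Address ends; Workshop Address is clear from here.
Poster Chat starts exactly when Poster Address ends (back-to-back, no overlap); Poster Address is clear from here.
Plenary Chat starts exactly when Poster Chat ends (back-to-back, no overlap); Poster Chat is clear from here.
Panel Q&A starts after Plenary Chat ends; Plenary Chat is clear from here.
Invited Session starts after Panel Q&A ends.
Every pair is clear; the schedule has no overlaps.

Yes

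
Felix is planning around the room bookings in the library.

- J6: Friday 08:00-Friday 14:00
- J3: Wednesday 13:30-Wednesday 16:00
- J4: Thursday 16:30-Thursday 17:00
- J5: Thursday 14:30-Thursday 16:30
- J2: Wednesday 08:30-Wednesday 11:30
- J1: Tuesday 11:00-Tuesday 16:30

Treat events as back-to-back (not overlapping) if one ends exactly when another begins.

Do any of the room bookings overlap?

No

Check each pair: they overlap iff neither finishes before the other starts.
Sorted by start: J1, J2, J3, J5, J4, J6.
J2 starts after J1 ends, so J1 has no further overlaps.
J3 starts after J2 ends, so J2 has no further overlaps.
J5 starts after J3 ends, so J3 has no further overlaps.
J4 starts exactly when J5 ends (back-to-back, no overlap), so J5 has no further overlaps.
J6 starts after J4 ends.
Every pair is clear; the schedule has no overlaps.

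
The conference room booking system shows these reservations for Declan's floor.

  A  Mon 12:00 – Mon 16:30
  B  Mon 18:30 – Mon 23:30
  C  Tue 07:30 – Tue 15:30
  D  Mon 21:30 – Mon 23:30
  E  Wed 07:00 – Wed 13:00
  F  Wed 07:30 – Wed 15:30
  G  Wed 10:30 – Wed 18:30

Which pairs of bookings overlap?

Two intervals overlap when each starts before the other ends.
Sorted by start: A, B, D, C, E, F, G.
B starts after A ends; A is clear from here.
D starts before B ends → B and D overlap.
C starts after B ends; B is clear from here.
C starts after D ends; D is clear from here.
E starts after C ends; C is clear from here.
F starts before E ends → E and F overlap.
G starts before E ends → E and G overlap.
G starts before F ends → F and G overlap.

B & D, E & F, E & G, F & G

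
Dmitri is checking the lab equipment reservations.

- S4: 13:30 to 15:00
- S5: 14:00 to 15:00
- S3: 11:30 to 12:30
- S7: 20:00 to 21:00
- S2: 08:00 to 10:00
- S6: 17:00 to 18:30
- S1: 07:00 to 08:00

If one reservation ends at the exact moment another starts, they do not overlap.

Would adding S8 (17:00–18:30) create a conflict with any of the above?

Yes — it overlaps S6

S1: ends 08:00 at or before S8 starts 17:00 → clear.
S2: ends 10:00 at or before S8 starts 17:00 → clear.
S3: ends 12:30 at or before S8 starts 17:00 → clear.
S4: ends 15:00 at or before S8 starts 17:00 → clear.
S5: ends 15:00 at or before S8 starts 17:00 → clear.
S6: starts 17:00 before S8 ends 18:30, and ends 18:30 after S8 starts 17:00 → overlap.
S7: starts 20:00 at or after S8 ends 18:30 → clear.
S8 overlaps S6.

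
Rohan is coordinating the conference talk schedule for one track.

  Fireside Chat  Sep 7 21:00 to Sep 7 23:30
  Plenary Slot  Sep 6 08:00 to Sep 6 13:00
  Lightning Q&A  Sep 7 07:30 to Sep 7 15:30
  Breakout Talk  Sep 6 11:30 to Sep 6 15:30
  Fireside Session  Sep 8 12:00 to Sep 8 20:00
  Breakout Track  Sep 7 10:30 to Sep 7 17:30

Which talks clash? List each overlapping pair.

Sorted by start: Plenary Slot, Breakout Talk, Lightning Q&A, Breakout Track, Fireside Chat, Fireside Session.
Breakout Talk starts before Plenary Slot ends → Plenary Slot and Breakout Talk overlap.
Lightning Q&A starts after Plenary Slot ends, so nothing later overlaps Plenary Slot either.
Lightning Q&A starts after Breakout Talk ends, so nothing later overlaps Breakout Talk either.
Breakout Track starts before Lightning Q&A ends → Lightning Q&A and Breakout Track overlap.
Fireside Chat starts after Lightning Q&A ends, so nothing later overlaps Lightning Q&A either.
Fireside Chat starts after Breakout Track ends, so nothing later overlaps Breakout Track either.
Fireside Session starts after Fireside Chat ends.

Breakout Talk & Plenary Slot, Breakout Track & Lightning Q&A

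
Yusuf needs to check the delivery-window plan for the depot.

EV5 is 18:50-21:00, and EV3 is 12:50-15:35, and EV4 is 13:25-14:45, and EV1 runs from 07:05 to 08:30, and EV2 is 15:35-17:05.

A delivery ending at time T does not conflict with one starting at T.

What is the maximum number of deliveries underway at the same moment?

Sort all start/end points and keep a running count:
07:05 start EV1 → 1
08:30 end EV1 → 0
12:50 start EV3 → 1
13:25 start EV4 → 2
14:45 end EV4 → 1
15:35 end EV3 → 0
15:35 start EV2 → 1
17:05 end EV2 → 0
18:50 start EV5 → 1
21:00 end EV5 → 0
Peak is 2, at 13:25 (EV3, EV4).

2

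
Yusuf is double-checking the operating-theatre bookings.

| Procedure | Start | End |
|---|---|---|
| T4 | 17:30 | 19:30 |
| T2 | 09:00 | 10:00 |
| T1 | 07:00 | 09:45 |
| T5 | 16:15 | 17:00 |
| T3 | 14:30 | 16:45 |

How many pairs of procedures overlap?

Sorted by start: T1, T2, T3, T5, T4.
T2 starts before T1 ends → T1 and T2 overlap.
T3 starts after T1 ends, so T1 has no further overlaps.
T3 starts after T2 ends, so T2 has no further overlaps.
T5 starts before T3 ends → T3 and T5 overlap.
T4 starts after T3 ends.
T4 starts after T5 ends.
Overlapping pairs: T1 & T2, T3 & T5 — 2 in total.

2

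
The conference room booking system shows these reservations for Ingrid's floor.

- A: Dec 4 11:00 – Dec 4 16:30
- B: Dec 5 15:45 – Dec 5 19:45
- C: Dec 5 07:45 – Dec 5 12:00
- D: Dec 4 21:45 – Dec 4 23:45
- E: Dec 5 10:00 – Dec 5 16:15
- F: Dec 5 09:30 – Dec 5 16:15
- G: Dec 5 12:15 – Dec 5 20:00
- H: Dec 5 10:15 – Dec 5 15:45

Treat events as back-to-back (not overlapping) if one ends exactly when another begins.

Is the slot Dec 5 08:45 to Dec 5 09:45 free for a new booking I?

No — it overlaps C, F

A: ends Dec 4 16:30 at or before I starts Dec 5 08:45 → clear.
D: ends Dec 4 23:45 at or before I starts Dec 5 08:45 → clear.
C: starts Dec 5 07:45 before I ends Dec 5 09:45, and ends Dec 5 12:00 after I starts Dec 5 08:45 → overlap.
F: starts Dec 5 09:30 before I ends Dec 5 09:45, and ends Dec 5 16:15 after I starts Dec 5 08:45 → overlap.
E: starts Dec 5 10:00 at or after I ends Dec 5 09:45 → clear.
H: starts Dec 5 10:15 at or after I ends Dec 5 09:45 → clear.
G: starts Dec 5 12:15 at or after I ends Dec 5 09:45 → clear.
B: starts Dec 5 15:45 at or after I ends Dec 5 09:45 → clear.
I overlaps C, F.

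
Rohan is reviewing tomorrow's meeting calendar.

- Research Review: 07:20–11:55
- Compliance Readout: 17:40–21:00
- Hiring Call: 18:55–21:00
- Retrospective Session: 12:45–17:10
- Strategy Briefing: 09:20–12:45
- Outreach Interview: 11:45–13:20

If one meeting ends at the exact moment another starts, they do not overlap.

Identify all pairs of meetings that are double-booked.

Sorted by start: Research Review, Strategy Briefing, Outreach Interview, Retrospective Session, Compliance Readout, Hiring Call.
Strategy Briefing starts before Research Review ends → Research Review and Strategy Briefing overlap.
Outreach Interview starts before Research Review ends → Research Review and Outreach Interview overlap.
Retrospective Session starts after Research Review ends; Research Review is clear from here.
Outreach Interview starts before Strategy Briefing ends → Strategy Briefing and Outreach Interview overlap.
Retrospective Session starts exactly when Strategy Briefing ends (back-to-back, no overlap); Strategy Briefing is clear from here.
Retrospective Session starts before Outreach Interview ends → Outreach Interview and Retrospective Session overlap.
Compliance Readout starts after Outreach Interview ends; Outreach Interview is clear from here.
Compliance Readout starts after Retrospective Session ends; Retrospective Session is clear from here.
Hiring Call starts before Compliance Readout ends → Compliance Readout and Hiring Call overlap.

Compliance Readout & Hiring Call, Outreach Interview & Research Review, Outreach Interview & Retrospective Session, Outreach Interview & Strategy Briefing, Research Review & Strategy Briefing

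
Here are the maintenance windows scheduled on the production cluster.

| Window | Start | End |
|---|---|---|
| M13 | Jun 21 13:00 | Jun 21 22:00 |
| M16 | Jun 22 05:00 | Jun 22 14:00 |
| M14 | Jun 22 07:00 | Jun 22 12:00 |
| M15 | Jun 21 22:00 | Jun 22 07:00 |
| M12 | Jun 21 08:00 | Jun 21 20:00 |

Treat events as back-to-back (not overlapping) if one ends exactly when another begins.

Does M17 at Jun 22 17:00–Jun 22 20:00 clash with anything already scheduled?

M12: ends Jun 21 20:00 at or before M17 starts Jun 22 17:00 → clear.
M13: ends Jun 21 22:00 at or before M17 starts Jun 22 17:00 → clear.
M15: ends Jun 22 07:00 at or before M17 starts Jun 22 17:00 → clear.
M16: ends Jun 22 14:00 at or before M17 starts Jun 22 17:00 → clear.
M14: ends Jun 22 12:00 at or before M17 starts Jun 22 17:00 → clear.

No — it doesn't clash with anything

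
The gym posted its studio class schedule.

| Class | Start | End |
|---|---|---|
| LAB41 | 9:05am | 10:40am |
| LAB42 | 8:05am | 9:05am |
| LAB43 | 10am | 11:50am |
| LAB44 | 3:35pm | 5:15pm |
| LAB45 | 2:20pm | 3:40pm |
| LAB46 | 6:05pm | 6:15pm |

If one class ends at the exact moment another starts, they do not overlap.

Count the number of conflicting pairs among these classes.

Check each pair: they overlap iff neither finishes before the other starts.
Sorted by start: LAB42, LAB41, LAB43, LAB45, LAB44, LAB46.
LAB41 starts exactly when LAB42 ends (back-to-back, no overlap); LAB42 is clear from here.
LAB43 starts before LAB41 ends → LAB41 and LAB43 overlap.
LAB45 starts after LAB41 ends; LAB41 is clear from here.
LAB45 starts after LAB43 ends; LAB43 is clear from here.
LAB44 starts before LAB45 ends → LAB45 and LAB44 overlap.
LAB46 starts after LAB45 ends.
LAB46 starts after LAB44 ends.
Overlapping pairs: LAB41 & LAB43, LAB44 & LAB45 — 2 in total.

2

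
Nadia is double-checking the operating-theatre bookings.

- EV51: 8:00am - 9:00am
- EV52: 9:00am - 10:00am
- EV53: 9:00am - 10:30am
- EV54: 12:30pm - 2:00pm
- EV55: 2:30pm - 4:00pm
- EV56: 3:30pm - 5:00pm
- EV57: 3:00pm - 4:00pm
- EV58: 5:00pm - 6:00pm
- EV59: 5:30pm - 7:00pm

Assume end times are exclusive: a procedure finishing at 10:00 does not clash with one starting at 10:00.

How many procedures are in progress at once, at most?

Sort all start/end points and keep a running count:
8:00am start EV51 → 1
9:00am end EV51 → 0
9:00am start EV52 → 1
9:00am start EV53 → 2
10:00am end EV52 → 1
10:30am end EV53 → 0
12:30pm start EV54 → 1
2:00pm end EV54 → 0
2:30pm start EV55 → 1
3:00pm start EV57 → 2
3:30pm start EV56 → 3
4:00pm end EV55 → 2
4:00pm end EV57 → 1
5:00pm end EV56 → 0
5:00pm start EV58 → 1
5:30pm start EV59 → 2
6:00pm end EV58 → 1
7:00pm end EV59 → 0
Peak is 3, at 3:30pm (EV55, EV56, EV57).

3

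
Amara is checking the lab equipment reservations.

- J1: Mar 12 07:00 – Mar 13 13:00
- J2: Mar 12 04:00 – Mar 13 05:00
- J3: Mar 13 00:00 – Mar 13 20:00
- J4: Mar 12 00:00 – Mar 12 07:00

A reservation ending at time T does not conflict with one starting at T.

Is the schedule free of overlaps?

Sorted by start: J4, J2, J1, J3.
J2 starts before J4 ends → J4 and J2 overlap.
That's a conflict, so the schedule is not conflict-free.

No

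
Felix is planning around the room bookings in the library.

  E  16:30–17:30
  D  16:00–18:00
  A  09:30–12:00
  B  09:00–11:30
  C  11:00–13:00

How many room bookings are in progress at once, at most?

3

Sweep the timeline, counting +1 at each start and −1 at each end (ends before starts at a tie):
09:00 start B → 1
09:30 start A → 2
11:00 start C → 3
11:30 end B → 2
12:00 end A → 1
13:00 end C → 0
16:00 start D → 1
16:30 start E → 2
17:30 end E → 1
18:00 end D → 0
Peak is 3, at 11:00 (A, B, C).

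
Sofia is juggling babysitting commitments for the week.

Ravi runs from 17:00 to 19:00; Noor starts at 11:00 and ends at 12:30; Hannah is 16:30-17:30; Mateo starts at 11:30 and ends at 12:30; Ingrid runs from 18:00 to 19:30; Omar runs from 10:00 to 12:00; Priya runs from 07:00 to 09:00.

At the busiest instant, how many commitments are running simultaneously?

3

Sweep the timeline, counting +1 at each start and −1 at each end (ends before starts at a tie):
07:00 start Priya → 1
09:00 end Priya → 0
10:00 start Omar → 1
11:00 start Noor → 2
11:30 start Mateo → 3
12:00 end Omar → 2
12:30 end Mateo → 1
12:30 end Noor → 0
16:30 start Hannah → 1
17:00 start Ravi → 2
17:30 end Hannah → 1
18:00 start Ingrid → 2
19:00 end Ravi → 1
19:30 end Ingrid → 0
Peak is 3, at 11:30 (Mateo, Noor, Omar).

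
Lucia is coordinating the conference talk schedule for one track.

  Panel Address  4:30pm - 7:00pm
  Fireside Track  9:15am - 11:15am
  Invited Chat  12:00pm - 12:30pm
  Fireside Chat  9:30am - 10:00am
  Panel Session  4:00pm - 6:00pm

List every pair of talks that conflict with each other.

Sorted by start: Fireside Track, Fireside Chat, Invited Chat, Panel Session, Panel Address.
Fireside Chat starts before Fireside Track ends → Fireside Track and Fireside Chat overlap.
Invited Chat starts after Fireside Track ends, so nothing later overlaps Fireside Track either.
Invited Chat starts after Fireside Chat ends, so nothing later overlaps Fireside Chat either.
Panel Session starts after Invited Chat ends, so nothing later overlaps Invited Chat either.
Panel Address starts before Panel Session ends → Panel Session and Panel Address overlap.

Fireside Chat & Fireside Track, Panel Address & Panel Session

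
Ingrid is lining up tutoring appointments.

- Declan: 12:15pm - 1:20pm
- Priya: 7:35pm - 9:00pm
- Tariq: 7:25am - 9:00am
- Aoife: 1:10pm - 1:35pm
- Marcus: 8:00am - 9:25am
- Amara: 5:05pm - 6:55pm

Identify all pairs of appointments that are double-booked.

Aoife & Declan, Marcus & Tariq

Sorted by start: Tariq, Marcus, Declan, Aoife, Amara, Priya.
Marcus starts before Tariq ends → Tariq and Marcus overlap.
Declan starts after Tariq ends; Tariq is clear from here.
Declan starts after Marcus ends; Marcus is clear from here.
Aoife starts before Declan ends → Declan and Aoife overlap.
Amara starts after Declan ends; Declan is clear from here.
Amara starts after Aoife ends; Aoife is clear from here.
Priya starts after Amara ends.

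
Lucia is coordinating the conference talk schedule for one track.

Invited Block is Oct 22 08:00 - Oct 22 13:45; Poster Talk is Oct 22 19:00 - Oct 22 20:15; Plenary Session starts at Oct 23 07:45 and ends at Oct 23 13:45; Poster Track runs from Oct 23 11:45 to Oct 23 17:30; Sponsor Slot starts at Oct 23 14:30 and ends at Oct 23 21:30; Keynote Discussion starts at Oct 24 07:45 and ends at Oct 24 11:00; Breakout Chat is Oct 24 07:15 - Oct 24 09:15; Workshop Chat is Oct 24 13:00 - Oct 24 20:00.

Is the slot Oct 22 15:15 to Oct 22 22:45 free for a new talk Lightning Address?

Invited Block: ends Oct 22 13:45 at or before Lightning Address starts Oct 22 15:15 → clear.
Poster Talk: starts Oct 22 19:00 before Lightning Address ends Oct 22 22:45, and ends Oct 22 20:15 after Lightning Address starts Oct 22 15:15 → overlap.
Plenary Session: starts Oct 23 07:45 at or after Lightning Address ends Oct 22 22:45 → clear.
Poster Track: starts Oct 23 11:45 at or after Lightning Address ends Oct 22 22:45 → clear.
Sponsor Slot: starts Oct 23 14:30 at or after Lightning Address ends Oct 22 22:45 → clear.
Breakout Chat: starts Oct 24 07:15 at or after Lightning Address ends Oct 22 22:45 → clear.
Keynote Discussion: starts Oct 24 07:45 at or after Lightning Address ends Oct 22 22:45 → clear.
Workshop Chat: starts Oct 24 13:00 at or after Lightning Address ends Oct 22 22:45 → clear.
Lightning Address overlaps Poster Talk.

No — it overlaps Poster Talk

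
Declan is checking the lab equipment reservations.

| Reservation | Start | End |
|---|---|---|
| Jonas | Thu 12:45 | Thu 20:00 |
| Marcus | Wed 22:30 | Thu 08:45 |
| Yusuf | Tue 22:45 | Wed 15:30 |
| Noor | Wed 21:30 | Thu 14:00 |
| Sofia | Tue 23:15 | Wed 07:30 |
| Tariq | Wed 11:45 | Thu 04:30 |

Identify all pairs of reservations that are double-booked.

Jonas & Noor, Marcus & Noor, Marcus & Tariq, Noor & Tariq, Sofia & Yusuf, Tariq & Yusuf

Sorted by start: Yusuf, Sofia, Tariq, Noor, Marcus, Jonas.
Sofia starts before Yusuf ends → Yusuf and Sofia overlap.
Tariq starts before Yusuf ends → Yusuf and Tariq overlap.
Noor starts after Yusuf ends, so nothing later overlaps Yusuf either.
Tariq starts after Sofia ends, so nothing later overlaps Sofia either.
Noor starts before Tariq ends → Tariq and Noor overlap.
Marcus starts before Tariq ends → Tariq and Marcus overlap.
Jonas starts after Tariq ends.
Marcus starts before Noor ends → Noor and Marcus overlap.
Jonas starts before Noor ends → Noor and Jonas overlap.
Jonas starts after Marcus ends.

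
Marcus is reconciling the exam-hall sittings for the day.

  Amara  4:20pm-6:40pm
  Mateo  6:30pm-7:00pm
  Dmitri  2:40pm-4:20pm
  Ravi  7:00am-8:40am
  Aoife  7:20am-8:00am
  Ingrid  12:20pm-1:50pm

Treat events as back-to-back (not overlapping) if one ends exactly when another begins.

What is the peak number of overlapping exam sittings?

Sweep the timeline, counting +1 at each start and −1 at each end (ends before starts at a tie):
7:00am start Ravi → 1
7:20am start Aoife → 2
8:00am end Aoife → 1
8:40am end Ravi → 0
12:20pm start Ingrid → 1
1:50pm end Ingrid → 0
2:40pm start Dmitri → 1
4:20pm end Dmitri → 0
4:20pm start Amara → 1
6:30pm start Mateo → 2
6:40pm end Amara → 1
7:00pm end Mateo → 0
Peak is 2, at 7:20am (Aoife, Ravi).

2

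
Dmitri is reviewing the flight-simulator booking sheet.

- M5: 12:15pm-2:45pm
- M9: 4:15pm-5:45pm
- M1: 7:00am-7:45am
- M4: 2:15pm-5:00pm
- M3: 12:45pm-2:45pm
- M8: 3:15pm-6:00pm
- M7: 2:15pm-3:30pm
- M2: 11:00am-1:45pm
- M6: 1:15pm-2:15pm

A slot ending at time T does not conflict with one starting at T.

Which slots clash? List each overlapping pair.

M2 & M3, M2 & M5, M2 & M6, M3 & M4, M3 & M5, M3 & M6, M3 & M7, M4 & M5, M4 & M7, M4 & M8, M4 & M9, M5 & M6, M5 & M7, M7 & M8, M8 & M9

Check each pair: they overlap iff neither finishes before the other starts.
Sorted by start: M1, M2, M5, M3, M6, M4, M7, M8, M9.
M2 starts after M1 ends, so nothing later overlaps M1 either.
M5 starts before M2 ends → M2 and M5 overlap.
M3 starts before M2 ends → M2 and M3 overlap.
M6 starts before M2 ends → M2 and M6 overlap.
M4 starts after M2 ends, so nothing later overlaps M2 either.
M3 starts before M5 ends → M5 and M3 overlap.
M6 starts before M5 ends → M5 and M6 overlap.
M4 starts before M5 ends → M5 and M4 overlap.
M7 starts before M5 ends → M5 and M7 overlap.
M8 starts after M5 ends, so nothing later overlaps M5 either.
M6 starts before M3 ends → M3 and M6 overlap.
M4 starts before M3 ends → M3 and M4 overlap.
M7 starts before M3 ends → M3 and M7 overlap.
M8 starts after M3 ends, so nothing later overlaps M3 either.
M4 starts exactly when M6 ends (back-to-back, no overlap), so nothing later overlaps M6 either.
M7 starts before M4 ends → M4 and M7 overlap.
M8 starts before M4 ends → M4 and M8 overlap.
M9 starts before M4 ends → M4 and M9 overlap.
M8 starts before M7 ends → M7 and M8 overlap.
M9 starts after M7 ends.
M9 starts before M8 ends → M8 and M9 overlap.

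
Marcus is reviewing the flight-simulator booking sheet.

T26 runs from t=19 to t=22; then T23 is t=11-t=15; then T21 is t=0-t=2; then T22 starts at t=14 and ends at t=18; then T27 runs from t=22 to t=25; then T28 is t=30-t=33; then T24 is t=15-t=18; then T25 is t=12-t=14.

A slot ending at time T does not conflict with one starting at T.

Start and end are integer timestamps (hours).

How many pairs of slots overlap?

Check each pair: they overlap iff neither finishes before the other starts.
Sorted by start: T21, T23, T25, T22, T24, T26, T27, T28.
T23 starts after T21 ends, so nothing later overlaps T21 either.
T25 starts before T23 ends → T23 and T25 overlap.
T22 starts before T23 ends → T23 and T22 overlap.
T24 starts exactly when T23 ends (back-to-back, no overlap), so nothing later overlaps T23 either.
T22 starts exactly when T25 ends (back-to-back, no overlap), so nothing later overlaps T25 either.
T24 starts before T22 ends → T22 and T24 overlap.
T26 starts after T22 ends, so nothing later overlaps T22 either.
T26 starts after T24 ends, so nothing later overlaps T24 either.
T27 starts exactly when T26 ends (back-to-back, no overlap), so nothing later overlaps T26 either.
T28 starts after T27 ends.
Overlapping pairs: T22 & T23, T22 & T24, T23 & T25 — 3 in total.

3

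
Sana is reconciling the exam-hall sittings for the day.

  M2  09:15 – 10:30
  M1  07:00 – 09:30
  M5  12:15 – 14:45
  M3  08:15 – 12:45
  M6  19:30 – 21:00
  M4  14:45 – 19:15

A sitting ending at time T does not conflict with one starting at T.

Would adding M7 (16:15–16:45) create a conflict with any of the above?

M1: ends 09:30 at or before M7 starts 16:15 → clear.
M3: ends 12:45 at or before M7 starts 16:15 → clear.
M2: ends 10:30 at or before M7 starts 16:15 → clear.
M5: ends 14:45 at or before M7 starts 16:15 → clear.
M4: starts 14:45 before M7 ends 16:45, and ends 19:15 after M7 starts 16:15 → overlap.
M6: starts 19:30 at or after M7 ends 16:45 → clear.
M7 overlaps M4.

Yes — it overlaps M4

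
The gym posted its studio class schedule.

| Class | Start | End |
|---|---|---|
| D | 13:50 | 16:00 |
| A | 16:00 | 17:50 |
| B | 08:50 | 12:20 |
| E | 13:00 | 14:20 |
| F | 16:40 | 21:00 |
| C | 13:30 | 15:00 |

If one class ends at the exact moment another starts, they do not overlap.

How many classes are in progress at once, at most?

Sweep the timeline, counting +1 at each start and −1 at each end (ends before starts at a tie):
08:50 start B → 1
12:20 end B → 0
13:00 start E → 1
13:30 start C → 2
13:50 start D → 3
14:20 end E → 2
15:00 end C → 1
16:00 end D → 0
16:00 start A → 1
16:40 start F → 2
17:50 end A → 1
21:00 end F → 0
Peak is 3, at 13:50 (C, D, E).

3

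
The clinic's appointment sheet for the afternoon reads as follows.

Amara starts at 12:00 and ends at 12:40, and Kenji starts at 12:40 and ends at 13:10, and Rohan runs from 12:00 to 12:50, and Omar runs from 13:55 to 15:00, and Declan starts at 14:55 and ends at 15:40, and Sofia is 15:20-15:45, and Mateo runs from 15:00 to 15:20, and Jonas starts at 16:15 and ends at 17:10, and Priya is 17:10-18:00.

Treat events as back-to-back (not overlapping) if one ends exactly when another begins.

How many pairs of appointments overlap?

Two intervals overlap when each starts before the other ends.
Sorted by start: Amara, Rohan, Kenji, Omar, Declan, Mateo, Sofia, Jonas, Priya.
Rohan starts before Amara ends → Amara and Rohan overlap.
Kenji starts exactly when Amara ends (back-to-back, no overlap), so Amara has no further overlaps.
Kenji starts before Rohan ends → Rohan and Kenji overlap.
Omar starts after Rohan ends, so Rohan has no further overlaps.
Omar starts after Kenji ends, so Kenji has no further overlaps.
Declan starts before Omar ends → Omar and Declan overlap.
Mateo starts exactly when Omar ends (back-to-back, no overlap), so Omar has no further overlaps.
Mateo starts before Declan ends → Declan and Mateo overlap.
Sofia starts before Declan ends → Declan and Sofia overlap.
Jonas starts after Declan ends, so Declan has no further overlaps.
Sofia starts exactly when Mateo ends (back-to-back, no overlap), so Mateo has no further overlaps.
Jonas starts after Sofia ends, so Sofia has no further overlaps.
Priya starts exactly when Jonas ends (back-to-back, no overlap).
Overlapping pairs: Amara & Rohan, Declan & Mateo, Declan & Omar, Declan & Sofia, Kenji & Rohan — 5 in total.

5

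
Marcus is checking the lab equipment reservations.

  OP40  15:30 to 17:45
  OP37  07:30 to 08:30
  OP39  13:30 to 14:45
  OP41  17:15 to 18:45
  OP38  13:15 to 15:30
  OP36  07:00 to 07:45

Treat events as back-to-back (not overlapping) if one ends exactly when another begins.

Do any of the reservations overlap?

Yes

Two intervals overlap when each starts before the other ends.
Sorted by start: OP36, OP37, OP38, OP39, OP40, OP41.
OP37 starts before OP36 ends → OP36 and OP37 overlap.
That's a conflict, so the schedule is not conflict-free.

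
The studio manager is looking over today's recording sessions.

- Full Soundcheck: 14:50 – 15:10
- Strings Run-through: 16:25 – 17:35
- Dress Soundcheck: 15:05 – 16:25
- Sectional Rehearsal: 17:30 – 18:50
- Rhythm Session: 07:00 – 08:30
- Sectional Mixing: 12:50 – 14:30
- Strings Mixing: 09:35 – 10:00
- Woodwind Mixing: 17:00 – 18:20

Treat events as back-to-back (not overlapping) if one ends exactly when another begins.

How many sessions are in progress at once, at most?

Sort all start/end points and keep a running count:
07:00 start Rhythm Session → 1
08:30 end Rhythm Session → 0
09:35 start Strings Mixing → 1
10:00 end Strings Mixing → 0
12:50 start Sectional Mixing → 1
14:30 end Sectional Mixing → 0
14:50 start Full Soundcheck → 1
15:05 start Dress Soundcheck → 2
15:10 end Full Soundcheck → 1
16:25 end Dress Soundcheck → 0
16:25 start Strings Run-through → 1
17:00 start Woodwind Mixing → 2
17:30 start Sectional Rehearsal → 3
17:35 end Strings Run-through → 2
18:20 end Woodwind Mixing → 1
18:50 end Sectional Rehearsal → 0
Peak is 3, at 17:30 (Sectional Rehearsal, Strings Run-through, Woodwind Mixing).

3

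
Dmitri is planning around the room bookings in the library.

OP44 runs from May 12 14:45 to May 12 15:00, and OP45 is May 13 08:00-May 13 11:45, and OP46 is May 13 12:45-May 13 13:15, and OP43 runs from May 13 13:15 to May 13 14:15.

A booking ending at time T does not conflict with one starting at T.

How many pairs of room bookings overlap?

Sorted by start: OP44, OP45, OP46, OP43.
OP45 starts after OP44 ends, so OP44 has no further overlaps.
OP46 starts after OP45 ends, so OP45 has no further overlaps.
OP43 starts exactly when OP46 ends (back-to-back, no overlap).
No pair overlaps.

0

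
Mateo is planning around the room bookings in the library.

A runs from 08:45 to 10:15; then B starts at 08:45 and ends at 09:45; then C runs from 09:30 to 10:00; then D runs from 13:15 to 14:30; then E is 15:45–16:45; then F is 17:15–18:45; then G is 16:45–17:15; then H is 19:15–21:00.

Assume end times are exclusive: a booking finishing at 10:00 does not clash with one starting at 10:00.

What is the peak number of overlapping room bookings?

Sweep the timeline, counting +1 at each start and −1 at each end (ends before starts at a tie):
08:45 start A → 1
08:45 start B → 2
09:30 start C → 3
09:45 end B → 2
10:00 end C → 1
10:15 end A → 0
13:15 start D → 1
14:30 end D → 0
15:45 start E → 1
16:45 end E → 0
16:45 start G → 1
17:15 end G → 0
17:15 start F → 1
18:45 end F → 0
19:15 start H → 1
21:00 end H → 0
Peak is 3, at 09:30 (A, B, C).

3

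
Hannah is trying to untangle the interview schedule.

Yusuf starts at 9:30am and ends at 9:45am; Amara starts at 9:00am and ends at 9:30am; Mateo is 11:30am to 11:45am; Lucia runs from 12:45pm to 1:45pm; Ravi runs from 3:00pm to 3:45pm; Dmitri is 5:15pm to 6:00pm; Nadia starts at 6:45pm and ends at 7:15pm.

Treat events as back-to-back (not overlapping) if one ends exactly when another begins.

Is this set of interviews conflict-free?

Sorted by start: Amara, Yusuf, Mateo, Lucia, Ravi, Dmitri, Nadia.
Yusuf starts exactly when Amara ends (back-to-back, no overlap) — done with Amara.
Mateo starts after Yusuf ends — done with Yusuf.
Lucia starts after Mateo ends — done with Mateo.
Ravi starts after Lucia ends — done with Lucia.
Dmitri starts after Ravi ends — done with Ravi.
Nadia starts after Dmitri ends.
Every pair is clear; the schedule has no overlaps.

Yes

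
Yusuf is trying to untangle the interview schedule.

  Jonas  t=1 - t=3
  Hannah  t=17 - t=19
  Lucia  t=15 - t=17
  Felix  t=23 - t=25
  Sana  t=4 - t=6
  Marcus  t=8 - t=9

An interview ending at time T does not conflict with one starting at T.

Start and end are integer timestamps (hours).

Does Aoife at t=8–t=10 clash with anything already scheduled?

Jonas: ends t=3 at or before Aoife starts t=8 → clear.
Sana: ends t=6 at or before Aoife starts t=8 → clear.
Marcus: starts t=8 before Aoife ends t=10, and ends t=9 after Aoife starts t=8 → overlap.
Lucia: starts t=15 at or after Aoife ends t=10 → clear.
Hannah: starts t=17 at or after Aoife ends t=10 → clear.
Felix: starts t=23 at or after Aoife ends t=10 → clear.
Aoife overlaps Marcus.

Yes — it overlaps Marcus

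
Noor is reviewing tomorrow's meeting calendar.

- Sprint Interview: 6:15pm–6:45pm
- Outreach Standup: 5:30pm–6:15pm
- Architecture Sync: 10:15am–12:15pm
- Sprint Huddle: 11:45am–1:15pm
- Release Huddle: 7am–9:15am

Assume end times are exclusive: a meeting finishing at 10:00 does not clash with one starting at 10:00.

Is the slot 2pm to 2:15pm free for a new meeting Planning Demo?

Yes — the slot is free

Release Huddle: ends 9:15am at or before Planning Demo starts 2pm → clear.
Architecture Sync: ends 12:15pm at or before Planning Demo starts 2pm → clear.
Sprint Huddle: ends 1:15pm at or before Planning Demo starts 2pm → clear.
Outreach Standup: starts 5:30pm at or after Planning Demo ends 2:15pm → clear.
Sprint Interview: starts 6:15pm at or after Planning Demo ends 2:15pm → clear.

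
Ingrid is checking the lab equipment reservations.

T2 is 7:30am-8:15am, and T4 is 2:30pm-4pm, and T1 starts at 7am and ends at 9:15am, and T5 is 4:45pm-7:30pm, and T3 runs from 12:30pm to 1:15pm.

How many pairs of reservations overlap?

1

Two intervals overlap when each starts before the other ends.
Sorted by start: T1, T2, T3, T4, T5.
T2 starts before T1 ends → T1 and T2 overlap.
T3 starts after T1 ends, so T1 has no further overlaps.
T3 starts after T2 ends, so T2 has no further overlaps.
T4 starts after T3 ends, so T3 has no further overlaps.
T5 starts after T4 ends.
Overlapping pairs: T1 & T2 — 1 in total.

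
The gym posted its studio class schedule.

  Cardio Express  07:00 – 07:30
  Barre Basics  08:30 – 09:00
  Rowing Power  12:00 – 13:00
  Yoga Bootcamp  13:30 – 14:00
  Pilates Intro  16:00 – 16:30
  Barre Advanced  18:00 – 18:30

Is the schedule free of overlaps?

Check each pair: they overlap iff neither finishes before the other starts.
Sorted by start: Cardio Express, Barre Basics, Rowing Power, Yoga Bootcamp, Pilates Intro, Barre Advanced.
Barre Basics starts after Cardio Express ends; Cardio Express is clear from here.
Rowing Power starts after Barre Basics ends; Barre Basics is clear from here.
Yoga Bootcamp starts after Rowing Power ends; Rowing Power is clear from here.
Pilates Intro starts after Yoga Bootcamp ends; Yoga Bootcamp is clear from here.
Barre Advanced starts after Pilates Intro ends.
Every pair is clear; the schedule has no overlaps.

Yes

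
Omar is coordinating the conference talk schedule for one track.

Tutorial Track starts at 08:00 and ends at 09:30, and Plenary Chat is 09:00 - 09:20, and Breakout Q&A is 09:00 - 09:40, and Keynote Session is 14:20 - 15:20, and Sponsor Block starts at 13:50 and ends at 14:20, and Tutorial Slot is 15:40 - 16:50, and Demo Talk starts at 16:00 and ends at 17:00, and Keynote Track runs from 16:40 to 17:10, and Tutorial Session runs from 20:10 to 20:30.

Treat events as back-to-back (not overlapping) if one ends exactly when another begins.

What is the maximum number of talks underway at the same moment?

3

Sort all start/end points and keep a running count:
08:00 start Tutorial Track → 1
09:00 start Breakout Q&A → 2
09:00 start Plenary Chat → 3
09:20 end Plenary Chat → 2
09:30 end Tutorial Track → 1
09:40 end Breakout Q&A → 0
13:50 start Sponsor Block → 1
14:20 end Sponsor Block → 0
14:20 start Keynote Session → 1
15:20 end Keynote Session → 0
15:40 start Tutorial Slot → 1
16:00 start Demo Talk → 2
16:40 start Keynote Track → 3
16:50 end Tutorial Slot → 2
17:00 end Demo Talk → 1
17:10 end Keynote Track → 0
20:10 start Tutorial Session → 1
20:30 end Tutorial Session → 0
Peak is 3, at 09:00 (Breakout Q&A, Plenary Chat, Tutorial Track).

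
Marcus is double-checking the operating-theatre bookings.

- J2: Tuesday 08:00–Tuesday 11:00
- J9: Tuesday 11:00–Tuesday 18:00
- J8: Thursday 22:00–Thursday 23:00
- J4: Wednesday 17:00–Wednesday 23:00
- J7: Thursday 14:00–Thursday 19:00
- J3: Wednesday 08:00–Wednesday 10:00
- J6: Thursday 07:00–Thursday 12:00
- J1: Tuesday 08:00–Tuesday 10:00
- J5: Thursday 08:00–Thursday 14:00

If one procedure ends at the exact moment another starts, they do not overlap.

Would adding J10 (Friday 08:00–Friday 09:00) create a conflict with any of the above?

J1: ends Tuesday 10:00 at or before J10 starts Friday 08:00 → clear.
J2: ends Tuesday 11:00 at or before J10 starts Friday 08:00 → clear.
J9: ends Tuesday 18:00 at or before J10 starts Friday 08:00 → clear.
J3: ends Wednesday 10:00 at or before J10 starts Friday 08:00 → clear.
J4: ends Wednesday 23:00 at or before J10 starts Friday 08:00 → clear.
J6: ends Thursday 12:00 at or before J10 starts Friday 08:00 → clear.
J5: ends Thursday 14:00 at or before J10 starts Friday 08:00 → clear.
J7: ends Thursday 19:00 at or before J10 starts Friday 08:00 → clear.
J8: ends Thursday 23:00 at or before J10 starts Friday 08:00 → clear.

No — it doesn't clash with anything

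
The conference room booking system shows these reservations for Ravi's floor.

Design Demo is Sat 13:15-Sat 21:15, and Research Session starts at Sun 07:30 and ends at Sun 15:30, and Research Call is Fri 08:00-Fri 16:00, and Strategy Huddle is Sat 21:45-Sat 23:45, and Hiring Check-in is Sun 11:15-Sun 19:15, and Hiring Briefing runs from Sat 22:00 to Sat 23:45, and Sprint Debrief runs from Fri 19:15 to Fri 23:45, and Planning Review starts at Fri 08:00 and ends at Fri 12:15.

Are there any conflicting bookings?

Sorted by start: Research Call, Planning Review, Sprint Debrief, Design Demo, Strategy Huddle, Hiring Briefing, Research Session, Hiring Check-in.
Planning Review starts before Research Call ends → Research Call and Planning Review overlap.
That's a conflict, so the schedule is not conflict-free.

Yes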